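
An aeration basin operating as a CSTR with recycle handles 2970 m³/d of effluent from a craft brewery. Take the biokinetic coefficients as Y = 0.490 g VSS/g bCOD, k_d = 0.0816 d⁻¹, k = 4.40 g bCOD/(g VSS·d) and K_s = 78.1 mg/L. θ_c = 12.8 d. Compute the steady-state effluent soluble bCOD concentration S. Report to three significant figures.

S ≈ 6.25 mg/L

From the Monod/SRT balance for a CMAS, S = K_s·(1+k_d θ_c)/[θ_c·(Y k − k_d) − 1] = 78.1 × (1 + 0.0816 × 12.8) / [12.8 × (0.490 × 4.40 − 0.0816) − 1] = 159.7 / 25.55 = 6.249 mg/L.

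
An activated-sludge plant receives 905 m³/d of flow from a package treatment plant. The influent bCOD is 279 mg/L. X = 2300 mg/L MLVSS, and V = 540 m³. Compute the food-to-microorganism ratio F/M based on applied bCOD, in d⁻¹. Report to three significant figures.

Food-to-microorganism ratio F/M = Q S₀ / (V X) = 905 × 279 / (540.0 × 2300) = 0.2033 d⁻¹.

F/M ≈ 0.203 d⁻¹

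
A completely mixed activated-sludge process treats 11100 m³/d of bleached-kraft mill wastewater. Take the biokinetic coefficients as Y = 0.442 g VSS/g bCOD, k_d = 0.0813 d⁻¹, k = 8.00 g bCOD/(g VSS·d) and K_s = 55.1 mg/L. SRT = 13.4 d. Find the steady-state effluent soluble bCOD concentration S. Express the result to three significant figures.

S ≈ 2.54 mg/L

Effluent substrate depends only on kinetics and SRT: S = K_s(1 + k_d θ_c) / [θ_c(Yk − k_d) − 1] = 55.1 × (1 + 0.0813 × 13.4) / [13.4 × (0.442 × 8.00 − 0.0813) − 1] = 115.1 / 45.29 = 2.542 mg/L.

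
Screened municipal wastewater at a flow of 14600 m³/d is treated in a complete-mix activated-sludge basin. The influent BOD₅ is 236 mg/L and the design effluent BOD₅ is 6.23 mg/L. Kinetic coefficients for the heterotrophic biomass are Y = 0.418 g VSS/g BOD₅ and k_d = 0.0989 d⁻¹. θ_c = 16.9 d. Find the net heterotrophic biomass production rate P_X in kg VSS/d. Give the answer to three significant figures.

P_X ≈ 525 kg VSS/d

The observed yield is Y_obs = Y/(1 + k_d·θ_c) = 0.418 / (1 + 0.0989 × 16.9) = 0.418 / 2.671 = 0.1565 g VSS per g BOD₅ removed.
Mass of BOD₅ removed per day: Q(S₀ − S) = 14600 × 229.8 g/m³ = 3355 kg/d.
P_X = Y_obs · Q(S₀ − S) = 0.1565 × 3355 = 524.9 kg VSS/d.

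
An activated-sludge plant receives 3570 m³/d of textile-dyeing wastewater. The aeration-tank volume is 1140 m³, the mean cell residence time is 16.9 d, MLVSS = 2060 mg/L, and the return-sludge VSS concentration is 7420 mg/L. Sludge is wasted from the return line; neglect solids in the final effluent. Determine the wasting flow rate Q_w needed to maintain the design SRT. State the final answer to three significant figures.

Q_w = (V·X)/(θ_c X_r) = 1140 × 2060 / (16.9 × 7420) = 18.73 m³/d.

Q_w ≈ 18.7 m³/d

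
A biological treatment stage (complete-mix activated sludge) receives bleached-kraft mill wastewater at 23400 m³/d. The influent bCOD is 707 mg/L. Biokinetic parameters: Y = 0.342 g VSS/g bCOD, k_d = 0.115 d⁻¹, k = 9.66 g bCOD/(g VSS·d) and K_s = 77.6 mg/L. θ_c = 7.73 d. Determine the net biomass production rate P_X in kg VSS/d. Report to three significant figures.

From the Monod/SRT balance for a CMAS, S = K_s·(1+k_d θ_c)/[θ_c·(Y k − k_d) − 1] = 77.6 × (1 + 0.115 × 7.73) / [7.73 × (0.342 × 9.66 − 0.115) − 1] = 146.6 / 23.65 = 6.198 mg/L.
Correct the yield for decay: Y_obs = Y/(1 + k_d θ_c) = 0.342 / (1 + 0.115 × 7.73) = 0.342 / 1.889 = 0.1811.
Substrate removed = Q·(S₀ − S) = 23400 m³/d × (707 − 6.20) g/m³ = 1.64×10^7 g/d = 16399 kg/d.
So the net sludge growth is P_X = 0.1811 × 16399 = 2969 kg VSS/d.

P_X ≈ 2970 kg VSS/d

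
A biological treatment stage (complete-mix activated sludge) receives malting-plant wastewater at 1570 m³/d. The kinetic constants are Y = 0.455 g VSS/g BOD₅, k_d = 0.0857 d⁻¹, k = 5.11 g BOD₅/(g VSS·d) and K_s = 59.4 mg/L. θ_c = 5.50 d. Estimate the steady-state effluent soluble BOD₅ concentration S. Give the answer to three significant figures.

From the Monod/SRT balance for a CMAS, S = K_s·(1+k_d θ_c)/[θ_c·(Y k − k_d) − 1] = 59.4 × (1 + 0.0857 × 5.50) / [5.50 × (0.455 × 5.11 − 0.0857) − 1] = 87.40 / 11.32 = 7.723 mg/L.

S ≈ 7.72 mg/L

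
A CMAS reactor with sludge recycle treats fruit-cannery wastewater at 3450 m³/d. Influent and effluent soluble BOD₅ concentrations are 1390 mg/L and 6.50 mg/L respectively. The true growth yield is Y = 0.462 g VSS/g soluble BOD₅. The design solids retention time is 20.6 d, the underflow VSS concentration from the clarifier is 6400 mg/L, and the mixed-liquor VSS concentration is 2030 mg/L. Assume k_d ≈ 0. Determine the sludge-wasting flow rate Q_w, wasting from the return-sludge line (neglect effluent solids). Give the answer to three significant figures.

Q_w ≈ 345 m³/d

With k_d = 0 the design equation reduces to V = Y Q (S₀−S) θ_c / X = 0.462 × 3450 × (1390 − 6.50) × 20.6 / 2030 = 22377 m³.
θ_c = V·X/(Q_w·X_r) when wasting from the recycle, so Q_w = V·X/(θ_c·X_r) = 22377 × 2030 / (20.6 × 6400) = 344.6 m³/d.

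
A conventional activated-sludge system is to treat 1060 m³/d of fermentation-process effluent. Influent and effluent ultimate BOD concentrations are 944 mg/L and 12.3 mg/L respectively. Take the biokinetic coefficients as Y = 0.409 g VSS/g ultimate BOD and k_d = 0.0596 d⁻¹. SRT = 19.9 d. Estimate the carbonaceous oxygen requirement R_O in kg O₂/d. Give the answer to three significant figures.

The observed yield is Y_obs = Y/(1 + k_d·θ_c) = 0.409 / (1 + 0.0596 × 19.9) = 0.409 / 2.186 = 0.1871 g VSS per g ultimate BOD removed.
Q·(S₀ − S) = 1060 × (944 − 12.3) × 10⁻³ = 987.6 kg/d removed.
P_X = Y_obs·Q·(S₀ − S) = 0.1871 × 987.6 = 184.8 kg VSS/d.
Carbonaceous O₂ demand = substrate oxidised − cell-mass equivalent = 987.6 − 1.42 × 184.8 = 725.2 kg O₂/d.

R_O ≈ 725 kg O₂/d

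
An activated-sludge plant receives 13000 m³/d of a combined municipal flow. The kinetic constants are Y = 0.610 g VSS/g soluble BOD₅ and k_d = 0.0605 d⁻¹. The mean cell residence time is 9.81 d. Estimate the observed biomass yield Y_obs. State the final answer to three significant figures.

Observed yield with endogenous decay: Y_obs = Y / (1 + k_d·θ_c) = 0.610 / (1 + 0.0605 × 9.81) = 0.610 / 1.594 = 0.3828 g VSS/g soluble BOD₅.

Y_obs ≈ 0.383 g VSS/g soluble BOD₅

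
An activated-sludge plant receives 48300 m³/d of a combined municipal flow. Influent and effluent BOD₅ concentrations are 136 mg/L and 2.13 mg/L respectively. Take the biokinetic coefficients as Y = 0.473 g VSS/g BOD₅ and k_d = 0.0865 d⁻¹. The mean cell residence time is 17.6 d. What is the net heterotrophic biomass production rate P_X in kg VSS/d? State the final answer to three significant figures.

P_X ≈ 1210 kg VSS/d

The observed yield is Y_obs = Y/(1 + k_d·θ_c) = 0.473 / (1 + 0.0865 × 17.6) = 0.473 / 2.522 = 0.1875 g VSS per g BOD₅ removed.
Mass of BOD₅ removed per day: Q(S₀ − S) = 48300 × 133.9 g/m³ = 6466 kg/d.
So the net sludge growth is P_X = 0.1875 × 6466 = 1212 kg VSS/d.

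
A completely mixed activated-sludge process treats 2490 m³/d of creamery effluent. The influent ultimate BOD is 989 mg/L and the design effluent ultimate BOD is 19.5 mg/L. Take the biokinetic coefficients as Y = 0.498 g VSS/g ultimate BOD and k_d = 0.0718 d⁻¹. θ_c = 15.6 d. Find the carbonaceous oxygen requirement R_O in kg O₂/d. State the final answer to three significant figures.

R_O ≈ 1610 kg O₂/d

Correct the yield for decay: Y_obs = Y/(1 + k_d θ_c) = 0.498 / (1 + 0.0718 × 15.6) = 0.498 / 2.120 = 0.2349.
ΔS = 989 − 19.5 = 969.5 mg/L, so the substrate removal rate is 2490 × 969.5/1000 = 2414 kg ultimate BOD/d.
Net sludge production P_X = 0.2349 × 2414 = 567.1 kg VSS/d.
Carbonaceous O₂ demand = substrate oxidised − cell-mass equivalent = 2414 − 1.42 × 567.1 = 1609 kg O₂/d.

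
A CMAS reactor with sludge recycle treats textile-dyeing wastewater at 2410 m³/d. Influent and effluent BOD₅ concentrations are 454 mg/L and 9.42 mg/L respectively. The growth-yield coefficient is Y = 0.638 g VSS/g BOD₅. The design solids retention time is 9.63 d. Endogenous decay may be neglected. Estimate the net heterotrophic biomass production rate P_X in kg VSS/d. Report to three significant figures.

No decay correction is needed, so Y_obs = Y = 0.638.
ΔS = 454 − 9.42 = 444.6 mg/L, so the substrate removal rate is 2410 × 444.6/1000 = 1071 kg BOD₅/d.
Biomass produced: P_X = Y_obs·Q·ΔS = 0.6380 × 1071 ≈ 683.6 kg VSS/d.

P_X ≈ 684 kg VSS/d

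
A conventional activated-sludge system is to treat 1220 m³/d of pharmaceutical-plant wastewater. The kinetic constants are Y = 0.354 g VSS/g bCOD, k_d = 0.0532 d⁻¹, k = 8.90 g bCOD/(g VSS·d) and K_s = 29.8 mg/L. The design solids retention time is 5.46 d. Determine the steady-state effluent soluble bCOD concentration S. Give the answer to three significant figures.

S ≈ 2.42 mg/L

Effluent substrate depends only on kinetics and SRT: S = K_s(1 + k_d θ_c) / [θ_c(Yk − k_d) − 1] = 29.8 × (1 + 0.0532 × 5.46) / [5.46 × (0.354 × 8.90 − 0.0532) − 1] = 38.46 / 15.91 = 2.417 mg/L.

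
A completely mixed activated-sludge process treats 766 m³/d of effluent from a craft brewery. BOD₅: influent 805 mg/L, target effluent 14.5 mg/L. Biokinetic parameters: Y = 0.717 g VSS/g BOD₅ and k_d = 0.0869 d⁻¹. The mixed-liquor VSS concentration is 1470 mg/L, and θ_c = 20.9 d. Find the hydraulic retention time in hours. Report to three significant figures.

Steady-state biomass mass balance: V·X·(1 + k_d·θ_c) = Y·Q·(S₀ − S)·θ_c, so V = 0.717 × 766 × (805 − 14.5) × 20.9 / [1470 × (1 + 0.0869 × 20.9)] = 9.07×10^6 / 4140 = 2192 m³.
HRT = V/Q = 2192 m³ / 766 m³·d⁻¹ = 2.861 d × 24 = 68.67 h.

τ ≈ 68.7 h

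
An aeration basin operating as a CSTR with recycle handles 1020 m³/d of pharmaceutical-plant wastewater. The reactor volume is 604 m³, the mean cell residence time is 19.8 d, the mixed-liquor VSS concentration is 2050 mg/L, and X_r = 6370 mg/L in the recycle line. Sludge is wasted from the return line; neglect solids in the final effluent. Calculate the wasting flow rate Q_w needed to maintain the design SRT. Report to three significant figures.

Q_w ≈ 9.82 m³/d

θ_c = V·X/(Q_w·X_r) when wasting from the recycle, so Q_w = V·X/(θ_c·X_r) = 604.0 × 2050 / (19.8 × 6370) = 9.817 m³/d.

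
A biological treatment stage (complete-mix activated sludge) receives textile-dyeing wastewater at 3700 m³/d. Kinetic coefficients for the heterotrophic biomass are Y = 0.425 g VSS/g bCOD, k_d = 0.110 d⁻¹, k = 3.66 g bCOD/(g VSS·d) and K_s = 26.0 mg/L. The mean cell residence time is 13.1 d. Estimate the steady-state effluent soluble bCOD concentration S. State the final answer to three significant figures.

S ≈ 3.54 mg/L

Effluent substrate depends only on kinetics and SRT: S = K_s(1 + k_d θ_c) / [θ_c(Yk − k_d) − 1] = 26.0 × (1 + 0.110 × 13.1) / [13.1 × (0.425 × 3.66 − 0.110) − 1] = 63.47 / 17.94 = 3.538 mg/L.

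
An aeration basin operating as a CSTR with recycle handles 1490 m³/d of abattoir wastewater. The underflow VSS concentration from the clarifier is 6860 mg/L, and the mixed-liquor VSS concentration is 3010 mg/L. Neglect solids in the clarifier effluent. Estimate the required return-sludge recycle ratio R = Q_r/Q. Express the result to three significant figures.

Mass balance around the secondary clarifier (neglecting effluent solids): R = X / (X_r − X) = 3010 / (6860 − 3010) = 0.7818.

R ≈ 0.782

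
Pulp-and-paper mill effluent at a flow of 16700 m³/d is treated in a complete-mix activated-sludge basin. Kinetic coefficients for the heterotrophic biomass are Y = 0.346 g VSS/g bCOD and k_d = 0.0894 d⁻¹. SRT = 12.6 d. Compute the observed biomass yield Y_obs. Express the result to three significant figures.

Observed yield with endogenous decay: Y_obs = Y / (1 + k_d·θ_c) = 0.346 / (1 + 0.0894 × 12.6) = 0.346 / 2.126 = 0.1627 g VSS/g bCOD.

Y_obs ≈ 0.163 g VSS/g bCOD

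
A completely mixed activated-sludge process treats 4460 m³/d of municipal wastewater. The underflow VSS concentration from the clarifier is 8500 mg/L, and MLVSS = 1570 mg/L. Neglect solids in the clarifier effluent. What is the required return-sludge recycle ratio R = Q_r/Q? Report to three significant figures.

R = Q_r/Q = X/(X_r − X) = 1570 / (8500 − 1570) = 0.2266.

R ≈ 0.227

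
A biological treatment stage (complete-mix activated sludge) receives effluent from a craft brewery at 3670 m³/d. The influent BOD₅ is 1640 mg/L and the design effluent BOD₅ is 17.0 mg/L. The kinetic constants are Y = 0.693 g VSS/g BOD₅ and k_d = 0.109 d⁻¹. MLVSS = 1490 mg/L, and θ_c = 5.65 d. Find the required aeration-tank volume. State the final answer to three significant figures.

From the SRT design equation V = Y Q (S₀−S) θ_c / [X (1 + k_d θ_c)] = 0.693 × 3670 × (1640 − 17.0) × 5.65 / [1490 × (1 + 0.109 × 5.65)] = 2.33×10^7 / 2408 = 9687 m³.

V ≈ 9690 m³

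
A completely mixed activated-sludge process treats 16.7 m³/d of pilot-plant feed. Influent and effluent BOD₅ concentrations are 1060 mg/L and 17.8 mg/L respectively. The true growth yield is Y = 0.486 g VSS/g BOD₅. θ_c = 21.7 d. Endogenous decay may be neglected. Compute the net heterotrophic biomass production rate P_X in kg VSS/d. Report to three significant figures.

No decay correction is needed, so Y_obs = Y = 0.486.
ΔS = 1060 − 17.8 = 1042 mg/L, so the substrate removal rate is 16.7 × 1042/1000 = 17.40 kg BOD₅/d.
Net biomass production P_X = Y_obs × Q·(S₀ − S) = 0.4860 × 17.40 = 8.459 kg VSS/d.

P_X ≈ 8.46 kg VSS/d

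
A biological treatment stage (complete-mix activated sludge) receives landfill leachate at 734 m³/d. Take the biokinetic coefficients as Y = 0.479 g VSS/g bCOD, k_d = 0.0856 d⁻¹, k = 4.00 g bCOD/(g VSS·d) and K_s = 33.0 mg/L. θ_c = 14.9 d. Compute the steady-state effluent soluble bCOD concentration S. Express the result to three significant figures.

S ≈ 2.86 mg/L

From the Monod/SRT balance for a CMAS, S = K_s·(1+k_d θ_c)/[θ_c·(Y k − k_d) − 1] = 33.0 × (1 + 0.0856 × 14.9) / [14.9 × (0.479 × 4.00 − 0.0856) − 1] = 75.09 / 26.27 = 2.858 mg/L.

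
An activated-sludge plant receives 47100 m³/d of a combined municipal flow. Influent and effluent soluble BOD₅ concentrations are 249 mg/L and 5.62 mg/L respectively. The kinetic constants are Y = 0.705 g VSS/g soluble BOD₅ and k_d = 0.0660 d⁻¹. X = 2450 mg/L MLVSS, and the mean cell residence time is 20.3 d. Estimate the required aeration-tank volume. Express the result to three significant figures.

V ≈ 28600 m³

From the SRT design equation V = Y Q (S₀−S) θ_c / [X (1 + k_d θ_c)] = 0.705 × 47100 × (249 − 5.62) × 20.3 / [2450 × (1 + 0.0660 × 20.3)] = 1.64×10^8 / 5733 = 28618 m³.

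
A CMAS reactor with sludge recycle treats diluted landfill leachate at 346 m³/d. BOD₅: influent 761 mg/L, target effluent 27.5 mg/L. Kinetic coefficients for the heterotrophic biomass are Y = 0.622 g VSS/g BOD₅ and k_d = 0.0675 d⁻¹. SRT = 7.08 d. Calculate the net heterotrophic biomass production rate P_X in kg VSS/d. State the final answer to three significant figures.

The observed yield is Y_obs = Y/(1 + k_d·θ_c) = 0.622 / (1 + 0.0675 × 7.08) = 0.622 / 1.478 = 0.4209 g VSS per g BOD₅ removed.
ΔS = 761 − 27.5 = 733.5 mg/L, so the substrate removal rate is 346 × 733.5/1000 = 253.8 kg BOD₅/d.
Biomass produced: P_X = Y_obs·Q·ΔS = 0.4209 × 253.8 ≈ 106.8 kg VSS/d.

P_X ≈ 107 kg VSS/d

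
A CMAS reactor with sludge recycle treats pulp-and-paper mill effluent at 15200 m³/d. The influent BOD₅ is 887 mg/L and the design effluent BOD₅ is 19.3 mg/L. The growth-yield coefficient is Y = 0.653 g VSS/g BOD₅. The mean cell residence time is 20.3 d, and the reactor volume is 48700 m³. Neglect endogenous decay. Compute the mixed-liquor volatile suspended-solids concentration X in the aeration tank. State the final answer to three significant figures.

X = Y·Q·ΔS·θ_c / V = 0.653 × 15200 × (887 − 19.3) × 20.3 / 48700 = 3590 mg/L.

X ≈ 3590 mg/L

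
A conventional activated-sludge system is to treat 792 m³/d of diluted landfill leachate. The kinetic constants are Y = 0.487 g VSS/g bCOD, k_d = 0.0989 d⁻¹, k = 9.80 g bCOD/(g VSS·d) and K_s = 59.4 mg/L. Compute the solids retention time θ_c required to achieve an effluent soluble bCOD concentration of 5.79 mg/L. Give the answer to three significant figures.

θ_c ≈ 3.08 d

From 1/θ_c = Y·k·S/(K_s + S) − k_d: Y·k·S/(K_s+S) = 0.487 × 9.80 × 5.79 / (59.4 + 5.79) = 0.4239 d⁻¹.
1/θ_c = 0.4239 − 0.0989 = 0.3250 d⁻¹, so θ_c = 3.077 d.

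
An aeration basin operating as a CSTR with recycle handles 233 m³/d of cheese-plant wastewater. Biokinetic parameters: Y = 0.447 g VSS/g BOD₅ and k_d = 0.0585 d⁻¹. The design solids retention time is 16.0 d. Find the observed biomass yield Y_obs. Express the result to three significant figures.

Correct the yield for decay: Y_obs = Y/(1 + k_d θ_c) = 0.447 / (1 + 0.0585 × 16.0) = 0.447 / 1.936 = 0.2309.

Y_obs ≈ 0.231 g VSS/g BOD₅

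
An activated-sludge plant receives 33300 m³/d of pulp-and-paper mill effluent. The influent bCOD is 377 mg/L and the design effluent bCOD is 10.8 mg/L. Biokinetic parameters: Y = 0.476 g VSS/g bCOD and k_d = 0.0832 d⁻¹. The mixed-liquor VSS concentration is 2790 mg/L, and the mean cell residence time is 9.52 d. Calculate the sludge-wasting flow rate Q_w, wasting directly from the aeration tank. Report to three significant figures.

Steady-state biomass mass balance: V·X·(1 + k_d·θ_c) = Y·Q·(S₀ − S)·θ_c, so V = 0.476 × 33300 × (377 − 10.8) × 9.52 / [2790 × (1 + 0.0832 × 9.52)] = 5.53×10^7 / 5000 = 11052 m³.
For wasting at MLVSS concentration, Q_w = V/θ_c = 11052/9.52 = 1161 m³/d.

Q_w ≈ 1160 m³/d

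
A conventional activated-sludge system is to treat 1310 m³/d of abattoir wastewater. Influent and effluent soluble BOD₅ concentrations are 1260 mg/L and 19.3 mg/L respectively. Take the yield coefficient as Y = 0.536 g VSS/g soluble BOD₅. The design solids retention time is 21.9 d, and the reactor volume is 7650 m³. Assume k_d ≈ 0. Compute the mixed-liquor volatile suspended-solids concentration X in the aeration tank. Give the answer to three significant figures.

From V·X = Y·Q·(S₀ − S)·θ_c (decay neglected): X = 0.536 × 1310 × (1260 − 19.3) × 21.9 / 7650 = 2494 mg/L.

X ≈ 2490 mg/L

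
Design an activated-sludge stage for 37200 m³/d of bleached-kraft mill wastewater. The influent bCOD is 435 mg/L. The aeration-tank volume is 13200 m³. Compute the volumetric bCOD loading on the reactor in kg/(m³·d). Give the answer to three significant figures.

Applied bCOD load per unit volume = Q·S₀/V = (37200 × 435/1000)/13200 = 1.226 kg bCOD·m⁻³·d⁻¹.

L_v ≈ 1.23 kg bCOD/(m³·d)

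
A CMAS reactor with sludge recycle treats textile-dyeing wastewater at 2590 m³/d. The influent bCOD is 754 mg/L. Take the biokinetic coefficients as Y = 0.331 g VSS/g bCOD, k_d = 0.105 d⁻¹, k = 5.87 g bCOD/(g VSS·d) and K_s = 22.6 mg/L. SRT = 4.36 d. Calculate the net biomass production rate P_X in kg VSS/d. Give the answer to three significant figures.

P_X ≈ 441 kg VSS/d

For a completely mixed reactor with recycle the Lawrence–McCarty relation gives S = K_s·(1 + k_d·θ_c) / [θ_c·(Y·k − k_d) − 1] = 22.6 × (1 + 0.105 × 4.36) / [4.36 × (0.331 × 5.87 − 0.105) − 1] = 32.95 / 7.014 = 4.698 mg/L.
Y_obs = Y / (1 + k_d θ_c) = 0.331 / (1 + 0.105 × 4.36) = 0.331 / 1.458 = 0.2271.
Q·(S₀ − S) = 2590 × (754 − 4.70) × 10⁻³ = 1941 kg/d removed.
So the net sludge growth is P_X = 0.2271 × 1941 = 440.6 kg VSS/d.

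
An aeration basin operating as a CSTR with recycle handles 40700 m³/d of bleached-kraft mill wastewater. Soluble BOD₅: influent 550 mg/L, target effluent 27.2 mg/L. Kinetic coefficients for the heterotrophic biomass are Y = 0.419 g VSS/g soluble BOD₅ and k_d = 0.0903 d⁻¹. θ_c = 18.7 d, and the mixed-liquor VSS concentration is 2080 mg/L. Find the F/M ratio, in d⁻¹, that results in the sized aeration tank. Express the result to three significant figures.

Rearranging the biomass balance for a CMAS with decay, V = Y·Q·ΔS·θ_c / [X·(1+k_d θ_c)] = 0.419 × 40700 × (550 − 27.2) × 18.7 / [2080 × (1 + 0.0903 × 18.7)] = 1.67×10^8 / 5592 = 29812 m³.
Food-to-microorganism ratio F/M = Q S₀ / (V X) = 40700 × 550 / (29812 × 2080) = 0.3610 d⁻¹.

F/M ≈ 0.361 d⁻¹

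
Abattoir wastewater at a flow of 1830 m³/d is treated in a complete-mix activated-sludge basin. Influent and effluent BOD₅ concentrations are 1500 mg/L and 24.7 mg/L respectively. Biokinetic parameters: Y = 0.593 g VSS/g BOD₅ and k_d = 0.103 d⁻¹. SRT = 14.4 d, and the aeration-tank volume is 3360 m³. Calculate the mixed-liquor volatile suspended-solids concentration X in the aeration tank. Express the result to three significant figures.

X = Y·Q·ΔS·θ_c / [V·(1 + k_d θ_c)] = 0.593 × 1830 × (1500 − 24.7) × 14.4 / [3360 × (1 + 0.103 × 14.4)] = 2763 mg/L.

X ≈ 2760 mg/L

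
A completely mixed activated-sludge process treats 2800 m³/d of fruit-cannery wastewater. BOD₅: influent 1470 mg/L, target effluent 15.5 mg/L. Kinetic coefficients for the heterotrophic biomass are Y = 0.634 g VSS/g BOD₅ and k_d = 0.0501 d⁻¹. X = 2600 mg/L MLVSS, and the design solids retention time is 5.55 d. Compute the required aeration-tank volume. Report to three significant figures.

Rearranging the biomass balance for a CMAS with decay, V = Y·Q·ΔS·θ_c / [X·(1+k_d θ_c)] = 0.634 × 2800 × (1470 − 15.5) × 5.55 / [2600 × (1 + 0.0501 × 5.55)] = 1.43×10^7 / 3323 = 4313 m³.

V ≈ 4310 m³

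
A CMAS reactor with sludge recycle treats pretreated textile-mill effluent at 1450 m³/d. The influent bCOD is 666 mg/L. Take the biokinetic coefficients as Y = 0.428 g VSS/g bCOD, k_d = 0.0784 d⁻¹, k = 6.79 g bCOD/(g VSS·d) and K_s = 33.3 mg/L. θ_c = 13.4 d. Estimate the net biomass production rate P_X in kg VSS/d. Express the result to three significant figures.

From the Monod/SRT balance for a CMAS, S = K_s·(1+k_d θ_c)/[θ_c·(Y k − k_d) − 1] = 33.3 × (1 + 0.0784 × 13.4) / [13.4 × (0.428 × 6.79 − 0.0784) − 1] = 68.28 / 36.89 = 1.851 mg/L.
The observed yield is Y_obs = Y/(1 + k_d·θ_c) = 0.428 / (1 + 0.0784 × 13.4) = 0.428 / 2.051 = 0.2087 g VSS per g bCOD removed.
Substrate removed = Q·(S₀ − S) = 1450 m³/d × (666 − 1.85) g/m³ = 9.63×10^5 g/d = 963.0 kg/d.
So the net sludge growth is P_X = 0.2087 × 963.0 = 201.0 kg VSS/d.

P_X ≈ 201 kg VSS/d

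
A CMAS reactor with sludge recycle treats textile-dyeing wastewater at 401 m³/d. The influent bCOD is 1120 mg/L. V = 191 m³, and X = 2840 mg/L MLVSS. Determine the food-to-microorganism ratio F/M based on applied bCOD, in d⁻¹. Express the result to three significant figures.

F/M ≈ 0.828 d⁻¹

Food-to-microorganism ratio F/M = Q S₀ / (V X) = 401 × 1120 / (191.0 × 2840) = 0.8280 d⁻¹.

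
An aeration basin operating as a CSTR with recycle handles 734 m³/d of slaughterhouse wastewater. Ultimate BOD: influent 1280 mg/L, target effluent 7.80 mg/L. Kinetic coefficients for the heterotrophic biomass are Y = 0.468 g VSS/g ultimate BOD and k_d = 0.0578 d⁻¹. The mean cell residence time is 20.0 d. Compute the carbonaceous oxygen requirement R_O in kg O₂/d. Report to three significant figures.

The observed yield is Y_obs = Y/(1 + k_d·θ_c) = 0.468 / (1 + 0.0578 × 20.0) = 0.468 / 2.156 = 0.2171 g VSS per g ultimate BOD removed.
Substrate removed = Q·(S₀ − S) = 734 m³/d × (1280 − 7.80) g/m³ = 9.34×10^5 g/d = 933.8 kg/d.
P_X = Y_obs·Q·(S₀ − S) = 0.2171 × 933.8 = 202.7 kg VSS/d.
R_O = Q·(S₀ − S) − 1.42·P_X = 933.8 − 1.42 × 202.7 = 646.0 kg O₂/d.

R_O ≈ 646 kg O₂/d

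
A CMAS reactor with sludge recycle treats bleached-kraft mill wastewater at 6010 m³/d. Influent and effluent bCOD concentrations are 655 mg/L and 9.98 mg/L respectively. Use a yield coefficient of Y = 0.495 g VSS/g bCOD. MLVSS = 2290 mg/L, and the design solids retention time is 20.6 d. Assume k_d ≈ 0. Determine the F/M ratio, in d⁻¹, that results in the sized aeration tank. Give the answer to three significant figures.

F/M ≈ 0.0996 d⁻¹

Biomass mass balance (decay neglected): V·X = Y·Q·(S₀ − S)·θ_c, so V = 0.495 × 6010 × (655 − 9.98) × 20.6 / 2290 = 17262 m³.
F/M = applied load / biomass = Q·S₀/(V·X) = 6010 × 655 / (17262 × 2290) = 0.09959 d⁻¹.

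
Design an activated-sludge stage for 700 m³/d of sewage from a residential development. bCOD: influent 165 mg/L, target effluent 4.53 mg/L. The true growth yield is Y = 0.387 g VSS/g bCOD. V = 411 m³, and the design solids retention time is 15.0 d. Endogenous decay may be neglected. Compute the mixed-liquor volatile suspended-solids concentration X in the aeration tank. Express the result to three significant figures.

X ≈ 1590 mg/L

X = Y·Q·ΔS·θ_c / V = 0.387 × 700 × (165 − 4.53) × 15.0 / 411 = 1587 mg/L.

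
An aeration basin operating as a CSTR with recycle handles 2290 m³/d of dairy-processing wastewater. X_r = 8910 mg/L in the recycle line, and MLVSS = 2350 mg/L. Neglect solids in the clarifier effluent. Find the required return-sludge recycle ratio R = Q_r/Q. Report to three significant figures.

R ≈ 0.358

Mass balance around the secondary clarifier (neglecting effluent solids): R = X / (X_r − X) = 2350 / (8910 − 2350) = 0.3582.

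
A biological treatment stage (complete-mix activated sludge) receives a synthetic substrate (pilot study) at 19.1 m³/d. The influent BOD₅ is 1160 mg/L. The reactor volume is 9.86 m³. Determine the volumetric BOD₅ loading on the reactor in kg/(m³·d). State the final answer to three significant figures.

L_v ≈ 2.25 kg BOD₅/(m³·d)

Applied BOD₅ load per unit volume = Q·S₀/V = (19.1 × 1160/1000)/9.860 = 2.247 kg BOD₅·m⁻³·d⁻¹.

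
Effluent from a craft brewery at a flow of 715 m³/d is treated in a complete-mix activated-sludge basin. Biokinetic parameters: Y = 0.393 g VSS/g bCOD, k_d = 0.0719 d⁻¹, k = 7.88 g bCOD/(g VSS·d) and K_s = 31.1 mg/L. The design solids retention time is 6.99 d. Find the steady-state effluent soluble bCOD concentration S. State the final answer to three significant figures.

S ≈ 2.32 mg/L

For a completely mixed reactor with recycle the Lawrence–McCarty relation gives S = K_s·(1 + k_d·θ_c) / [θ_c·(Y·k − k_d) − 1] = 31.1 × (1 + 0.0719 × 6.99) / [6.99 × (0.393 × 7.88 − 0.0719) − 1] = 46.73 / 20.14 = 2.320 mg/L.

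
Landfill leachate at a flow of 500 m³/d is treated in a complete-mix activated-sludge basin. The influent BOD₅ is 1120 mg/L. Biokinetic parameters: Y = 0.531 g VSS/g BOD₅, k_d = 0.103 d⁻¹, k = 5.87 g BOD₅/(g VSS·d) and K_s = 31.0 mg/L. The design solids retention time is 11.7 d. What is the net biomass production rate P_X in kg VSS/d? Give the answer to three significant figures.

P_X ≈ 135 kg VSS/d

From the Monod/SRT balance for a CMAS, S = K_s·(1+k_d θ_c)/[θ_c·(Y k − k_d) − 1] = 31.0 × (1 + 0.103 × 11.7) / [11.7 × (0.531 × 5.87 − 0.103) − 1] = 68.36 / 34.26 = 1.995 mg/L.
Observed yield with endogenous decay: Y_obs = Y / (1 + k_d·θ_c) = 0.531 / (1 + 0.103 × 11.7) = 0.531 / 2.205 = 0.2408 g VSS/g BOD₅.
Mass of BOD₅ removed per day: Q(S₀ − S) = 500 × 1118 g/m³ = 559.0 kg/d.
Net biomass production P_X = Y_obs × Q·(S₀ − S) = 0.2408 × 559.0 = 134.6 kg VSS/d.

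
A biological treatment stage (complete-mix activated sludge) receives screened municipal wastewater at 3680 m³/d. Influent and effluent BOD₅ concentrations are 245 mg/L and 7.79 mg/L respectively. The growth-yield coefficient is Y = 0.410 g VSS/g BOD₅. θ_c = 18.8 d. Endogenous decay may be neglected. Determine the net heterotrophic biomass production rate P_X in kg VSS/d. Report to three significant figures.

P_X ≈ 358 kg VSS/d

With endogenous decay neglected, the observed yield equals the true yield: Y_obs = Y = 0.410 g VSS/g BOD₅.
Substrate removed = Q·(S₀ − S) = 3680 m³/d × (245 − 7.79) g/m³ = 8.73×10^5 g/d = 872.9 kg/d.
Net biomass production P_X = Y_obs × Q·(S₀ − S) = 0.4100 × 872.9 = 357.9 kg VSS/d.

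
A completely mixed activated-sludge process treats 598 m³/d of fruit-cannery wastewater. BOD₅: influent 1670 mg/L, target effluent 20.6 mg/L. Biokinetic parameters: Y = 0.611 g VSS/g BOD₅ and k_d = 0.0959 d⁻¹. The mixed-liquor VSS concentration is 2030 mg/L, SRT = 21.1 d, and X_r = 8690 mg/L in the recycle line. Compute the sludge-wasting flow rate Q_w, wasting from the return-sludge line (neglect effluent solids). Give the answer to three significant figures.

Rearranging the biomass balance for a CMAS with decay, V = Y·Q·ΔS·θ_c / [X·(1+k_d θ_c)] = 0.611 × 598 × (1670 − 20.6) × 21.1 / [2030 × (1 + 0.0959 × 21.1)] = 1.27×10^7 / 6138 = 2072 m³.
Q_w = (V·X)/(θ_c X_r) = 2072 × 2030 / (21.1 × 8690) = 22.94 m³/d.

Q_w ≈ 22.9 m³/d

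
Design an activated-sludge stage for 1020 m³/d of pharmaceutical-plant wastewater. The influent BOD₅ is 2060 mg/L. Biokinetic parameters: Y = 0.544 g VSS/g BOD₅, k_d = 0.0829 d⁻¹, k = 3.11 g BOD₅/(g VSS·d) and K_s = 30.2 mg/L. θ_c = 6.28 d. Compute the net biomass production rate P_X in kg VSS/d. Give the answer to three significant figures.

Effluent substrate depends only on kinetics and SRT: S = K_s(1 + k_d θ_c) / [θ_c(Yk − k_d) − 1] = 30.2 × (1 + 0.0829 × 6.28) / [6.28 × (0.544 × 3.11 − 0.0829) − 1] = 45.92 / 9.104 = 5.044 mg/L.
Correct the yield for decay: Y_obs = Y/(1 + k_d θ_c) = 0.544 / (1 + 0.0829 × 6.28) = 0.544 / 1.521 = 0.3578.
ΔS = 2060 − 5.04 = 2055 mg/L, so the substrate removal rate is 1020 × 2055/1000 = 2096 kg BOD₅/d.
Net biomass production P_X = Y_obs × Q·(S₀ − S) = 0.3578 × 2096 = 749.9 kg VSS/d.

P_X ≈ 750 kg VSS/d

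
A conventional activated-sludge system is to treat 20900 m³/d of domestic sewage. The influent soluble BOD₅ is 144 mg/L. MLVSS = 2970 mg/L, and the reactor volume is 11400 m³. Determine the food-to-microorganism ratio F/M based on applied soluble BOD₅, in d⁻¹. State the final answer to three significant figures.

F/M = Q·S₀ / (V·X) = 20900 × 144 / (11400 × 2970) = 0.08889 g soluble BOD₅·(g VSS·d)⁻¹.

F/M ≈ 0.0889 d⁻¹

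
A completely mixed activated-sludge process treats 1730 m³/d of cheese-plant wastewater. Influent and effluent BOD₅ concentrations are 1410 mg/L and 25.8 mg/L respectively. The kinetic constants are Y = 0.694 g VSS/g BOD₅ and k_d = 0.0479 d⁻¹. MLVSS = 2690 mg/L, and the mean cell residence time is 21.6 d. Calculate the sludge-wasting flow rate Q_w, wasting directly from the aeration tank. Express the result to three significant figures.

From the SRT design equation V = Y Q (S₀−S) θ_c / [X (1 + k_d θ_c)] = 0.694 × 1730 × (1410 − 25.8) × 21.6 / [2690 × (1 + 0.0479 × 21.6)] = 3.59×10^7 / 5473 = 6559 m³.
Wasting from the aeration tank: Q_w = V / θ_c = 6559 / 21.6 = 303.6 m³/d.

Q_w ≈ 304 m³/d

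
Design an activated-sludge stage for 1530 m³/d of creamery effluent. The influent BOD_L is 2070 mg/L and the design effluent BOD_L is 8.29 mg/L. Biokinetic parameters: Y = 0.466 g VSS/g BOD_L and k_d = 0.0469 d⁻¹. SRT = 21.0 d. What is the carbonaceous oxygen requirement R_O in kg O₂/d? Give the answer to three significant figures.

Observed yield with endogenous decay: Y_obs = Y / (1 + k_d·θ_c) = 0.466 / (1 + 0.0469 × 21.0) = 0.466 / 1.985 = 0.2348 g VSS/g BOD_L.
Substrate removed = Q·(S₀ − S) = 1530 m³/d × (2070 − 8.29) g/m³ = 3.15×10^6 g/d = 3154 kg/d.
Net sludge production P_X = 0.2348 × 3154 = 740.6 kg VSS/d.
Carbonaceous O₂ demand = substrate oxidised − cell-mass equivalent = 3154 − 1.42 × 740.6 = 2103 kg O₂/d.

R_O ≈ 2100 kg O₂/d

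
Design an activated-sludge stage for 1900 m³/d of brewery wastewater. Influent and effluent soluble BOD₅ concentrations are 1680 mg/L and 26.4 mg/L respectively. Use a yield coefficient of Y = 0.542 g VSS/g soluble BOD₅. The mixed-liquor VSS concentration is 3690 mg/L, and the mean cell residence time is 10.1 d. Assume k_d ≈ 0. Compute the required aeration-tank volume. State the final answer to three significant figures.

With k_d = 0 the design equation reduces to V = Y Q (S₀−S) θ_c / X = 0.542 × 1900 × (1680 − 26.4) × 10.1 / 3690 = 4661 m³.

V ≈ 4660 m³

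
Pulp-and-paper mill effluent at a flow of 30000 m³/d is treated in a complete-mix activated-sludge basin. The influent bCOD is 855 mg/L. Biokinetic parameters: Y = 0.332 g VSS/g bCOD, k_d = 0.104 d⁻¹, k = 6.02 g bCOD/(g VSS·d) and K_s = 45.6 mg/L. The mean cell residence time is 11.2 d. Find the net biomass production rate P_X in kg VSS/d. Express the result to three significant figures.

Effluent substrate depends only on kinetics and SRT: S = K_s(1 + k_d θ_c) / [θ_c(Yk − k_d) − 1] = 45.6 × (1 + 0.104 × 11.2) / [11.2 × (0.332 × 6.02 − 0.104) − 1] = 98.71 / 20.22 = 4.882 mg/L.
The observed yield is Y_obs = Y/(1 + k_d·θ_c) = 0.332 / (1 + 0.104 × 11.2) = 0.332 / 2.165 = 0.1534 g VSS per g bCOD removed.
Substrate removed = Q·(S₀ − S) = 30000 m³/d × (855 − 4.88) g/m³ = 2.55×10^7 g/d = 25504 kg/d.
Net biomass production P_X = Y_obs × Q·(S₀ − S) = 0.1534 × 25504 = 3911 kg VSS/d.

P_X ≈ 3910 kg VSS/d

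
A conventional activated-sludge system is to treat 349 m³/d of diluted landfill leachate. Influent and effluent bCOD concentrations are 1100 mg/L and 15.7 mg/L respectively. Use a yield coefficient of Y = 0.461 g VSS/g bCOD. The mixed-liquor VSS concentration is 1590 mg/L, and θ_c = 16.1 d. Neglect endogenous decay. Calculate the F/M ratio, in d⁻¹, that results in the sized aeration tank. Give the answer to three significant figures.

V·X = Y·Q·ΔS·θ_c gives V = 0.461 × 349 × (1100 − 15.7) × 16.1 / 1590 = 1766 m³.
F/M = applied load / biomass = Q·S₀/(V·X) = 349 × 1100 / (1766 × 1590) = 0.1367 d⁻¹.

F/M ≈ 0.137 d⁻¹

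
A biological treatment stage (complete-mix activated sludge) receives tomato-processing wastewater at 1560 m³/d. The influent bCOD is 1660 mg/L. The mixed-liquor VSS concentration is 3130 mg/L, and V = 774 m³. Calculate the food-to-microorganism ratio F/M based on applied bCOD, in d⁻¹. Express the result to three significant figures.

Food-to-microorganism ratio F/M = Q S₀ / (V X) = 1560 × 1660 / (774.0 × 3130) = 1.069 d⁻¹.

F/M ≈ 1.07 d⁻¹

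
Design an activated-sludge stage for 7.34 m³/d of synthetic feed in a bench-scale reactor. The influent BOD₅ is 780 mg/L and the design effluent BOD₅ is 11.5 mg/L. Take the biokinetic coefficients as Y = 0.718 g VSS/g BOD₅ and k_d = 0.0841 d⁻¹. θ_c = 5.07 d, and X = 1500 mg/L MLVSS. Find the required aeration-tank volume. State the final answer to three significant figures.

Steady-state biomass mass balance: V·X·(1 + k_d·θ_c) = Y·Q·(S₀ − S)·θ_c, so V = 0.718 × 7.34 × (780 − 11.5) × 5.07 / [1500 × (1 + 0.0841 × 5.07)] = 2.05×10^4 / 2140 = 9.597 m³.

V ≈ 9.60 m³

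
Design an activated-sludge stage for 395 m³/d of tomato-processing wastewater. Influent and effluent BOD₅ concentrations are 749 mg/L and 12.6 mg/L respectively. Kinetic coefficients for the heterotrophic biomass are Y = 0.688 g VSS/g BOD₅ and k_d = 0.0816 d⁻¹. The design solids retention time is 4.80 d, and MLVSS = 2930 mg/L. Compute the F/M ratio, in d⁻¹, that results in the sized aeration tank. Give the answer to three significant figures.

Steady-state biomass mass balance: V·X·(1 + k_d·θ_c) = Y·Q·(S₀ − S)·θ_c, so V = 0.688 × 395 × (749 − 12.6) × 4.80 / [2930 × (1 + 0.0816 × 4.80)] = 9.61×10^5 / 4078 = 235.6 m³.
F/M = Q·S₀ / (V·X) = 395 × 749 / (235.6 × 2930) = 0.4286 g BOD₅·(g VSS·d)⁻¹.

F/M ≈ 0.429 d⁻¹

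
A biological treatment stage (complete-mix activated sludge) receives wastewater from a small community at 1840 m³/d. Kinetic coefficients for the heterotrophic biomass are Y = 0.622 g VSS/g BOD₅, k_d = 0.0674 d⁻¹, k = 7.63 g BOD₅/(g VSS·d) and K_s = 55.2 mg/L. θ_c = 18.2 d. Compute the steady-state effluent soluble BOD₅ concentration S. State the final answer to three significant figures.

S ≈ 1.46 mg/L

For a completely mixed reactor with recycle the Lawrence–McCarty relation gives S = K_s·(1 + k_d·θ_c) / [θ_c·(Y·k − k_d) − 1] = 55.2 × (1 + 0.0674 × 18.2) / [18.2 × (0.622 × 7.63 − 0.0674) − 1] = 122.9 / 84.15 = 1.461 mg/L.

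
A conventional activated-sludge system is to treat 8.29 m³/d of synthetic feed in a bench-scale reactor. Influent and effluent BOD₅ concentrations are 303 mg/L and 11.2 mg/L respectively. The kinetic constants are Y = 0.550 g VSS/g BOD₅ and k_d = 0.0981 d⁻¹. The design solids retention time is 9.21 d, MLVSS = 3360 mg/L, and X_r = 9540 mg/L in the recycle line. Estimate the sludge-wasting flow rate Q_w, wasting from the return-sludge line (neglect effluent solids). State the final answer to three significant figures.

From the SRT design equation V = Y Q (S₀−S) θ_c / [X (1 + k_d θ_c)] = 0.550 × 8.29 × (303 − 11.2) × 9.21 / [3360 × (1 + 0.0981 × 9.21)] = 1.23×10^4 / 6396 = 1.916 m³.
θ_c = V·X/(Q_w·X_r) when wasting from the recycle, so Q_w = V·X/(θ_c·X_r) = 1.916 × 3360 / (9.21 × 9540) = 0.07327 m³/d.

Q_w ≈ 0.0733 m³/d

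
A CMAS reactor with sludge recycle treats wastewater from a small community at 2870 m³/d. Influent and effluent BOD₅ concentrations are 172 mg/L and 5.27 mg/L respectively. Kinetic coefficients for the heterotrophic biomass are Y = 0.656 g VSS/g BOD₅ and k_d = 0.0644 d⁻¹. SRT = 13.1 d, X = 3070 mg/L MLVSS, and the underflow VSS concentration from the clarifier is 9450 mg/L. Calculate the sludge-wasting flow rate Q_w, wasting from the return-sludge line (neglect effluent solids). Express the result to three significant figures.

Rearranging the biomass balance for a CMAS with decay, V = Y·Q·ΔS·θ_c / [X·(1+k_d θ_c)] = 0.656 × 2870 × (172 − 5.27) × 13.1 / [3070 × (1 + 0.0644 × 13.1)] = 4.11×10^6 / 5660 = 726.5 m³.
θ_c = V·X/(Q_w·X_r) when wasting from the recycle, so Q_w = V·X/(θ_c·X_r) = 726.5 × 3070 / (13.1 × 9450) = 18.02 m³/d.

Q_w ≈ 18.0 m³/d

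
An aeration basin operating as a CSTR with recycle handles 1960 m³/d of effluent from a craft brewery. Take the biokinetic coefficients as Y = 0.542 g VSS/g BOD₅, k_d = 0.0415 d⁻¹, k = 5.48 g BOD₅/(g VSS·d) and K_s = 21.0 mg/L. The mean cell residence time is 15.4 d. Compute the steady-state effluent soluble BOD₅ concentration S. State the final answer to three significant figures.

S ≈ 0.780 mg/L

From the Monod/SRT balance for a CMAS, S = K_s·(1+k_d θ_c)/[θ_c·(Y k − k_d) − 1] = 21.0 × (1 + 0.0415 × 15.4) / [15.4 × (0.542 × 5.48 − 0.0415) − 1] = 34.42 / 44.10 = 0.7805 mg/L.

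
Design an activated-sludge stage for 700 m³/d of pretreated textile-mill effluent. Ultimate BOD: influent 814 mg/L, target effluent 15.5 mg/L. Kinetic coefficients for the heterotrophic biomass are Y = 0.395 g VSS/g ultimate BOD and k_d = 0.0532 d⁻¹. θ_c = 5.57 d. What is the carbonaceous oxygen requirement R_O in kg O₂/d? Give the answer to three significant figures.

The observed yield is Y_obs = Y/(1 + k_d·θ_c) = 0.395 / (1 + 0.0532 × 5.57) = 0.395 / 1.296 = 0.3047 g VSS per g ultimate BOD removed.
Mass of ultimate BOD removed per day: Q(S₀ − S) = 700 × 798.5 g/m³ = 559.0 kg/d.
Net sludge production P_X = 0.3047 × 559.0 = 170.3 kg VSS/d.
Carbonaceous O₂ demand = substrate oxidised − cell-mass equivalent = 559.0 − 1.42 × 170.3 = 317.1 kg O₂/d.

R_O ≈ 317 kg O₂/d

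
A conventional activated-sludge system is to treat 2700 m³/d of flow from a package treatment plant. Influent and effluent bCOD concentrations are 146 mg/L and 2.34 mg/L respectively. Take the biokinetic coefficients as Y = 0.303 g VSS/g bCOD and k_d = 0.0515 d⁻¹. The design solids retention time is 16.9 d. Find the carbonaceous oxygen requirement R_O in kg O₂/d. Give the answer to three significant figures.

Y_obs = Y / (1 + k_d θ_c) = 0.303 / (1 + 0.0515 × 16.9) = 0.303 / 1.870 = 0.1620.
Mass of bCOD removed per day: Q(S₀ − S) = 2700 × 143.7 g/m³ = 387.9 kg/d.
P_X = Y_obs·Q·(S₀ − S) = 0.1620 × 387.9 = 62.84 kg VSS/d.
Carbonaceous O₂ demand = substrate oxidised − cell-mass equivalent = 387.9 − 1.42 × 62.84 = 298.7 kg O₂/d.

R_O ≈ 299 kg O₂/d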